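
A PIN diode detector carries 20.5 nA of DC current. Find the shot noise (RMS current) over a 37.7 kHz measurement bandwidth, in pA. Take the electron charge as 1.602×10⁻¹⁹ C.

15.7 pA

I_n = √(2qI·B)
2qI·B = 2 × 1.602×10⁻¹⁹ × 2.05×10⁻⁸ × 3.77×10⁴ = 2.48×10⁻²² A²
I_n = √(2.48×10⁻²²) = 1.57×10⁻¹¹ A = 15.7 pA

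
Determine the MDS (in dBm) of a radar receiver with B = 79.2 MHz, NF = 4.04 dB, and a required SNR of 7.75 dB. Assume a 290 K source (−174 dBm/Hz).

−83.2 dBm

Sensitivity = −174 + 10 log₁₀(B) + NF + SNR_min
= −174 + 78.99 + 4.04 + 7.75
= −83.22 dBm → −83.2 dBm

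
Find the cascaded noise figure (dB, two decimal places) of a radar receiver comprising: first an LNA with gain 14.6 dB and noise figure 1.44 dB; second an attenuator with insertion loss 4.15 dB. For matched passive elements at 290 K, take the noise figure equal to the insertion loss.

1.61 dB

Convert to linear (a loss of L dB is a gain of −L dB): F_i = 10^(NF_i/10), G_i = 10^(G_i,dB/10)
  Stage 1: F_1 = 10^(1.44/10) = 1.393, G_1 = 10^(14.6/10) = 28.84
  Stage 2: F_2 = 10^(4.15/10) = 2.600, G_2 = 10^(−4.15/10) = 0.3846
Friis cascade:
  F = 1.393 + (2.600 − 1)/28.84 = 1.449
NF = 10 log₁₀(1.449) = 1.61 dB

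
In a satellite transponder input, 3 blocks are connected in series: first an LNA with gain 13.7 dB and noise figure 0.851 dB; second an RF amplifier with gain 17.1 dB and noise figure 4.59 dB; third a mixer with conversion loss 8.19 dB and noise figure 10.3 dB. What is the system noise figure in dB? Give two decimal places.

Convert to linear (a loss of L dB is a gain of −L dB): F_i = 10^(NF_i/10), G_i = 10^(G_i,dB/10)
  Stage 1: F_1 = 10^(0.851/10) = 1.216, G_1 = 10^(13.7/10) = 23.44
  Stage 2: F_2 = 10^(4.59/10) = 2.877, G_2 = 10^(17.1/10) = 51.29
  Stage 3: F_3 = 10^(10.3/10) = 10.72, G_3 = 10^(−8.19/10) = 0.1517
Friis cascade:
  F = 1.216 + (2.877 − 1)/23.44 + (10.72 − 1)/1202 = 1.305
NF = 10 log₁₀(1.305) = 1.15 dB

1.15 dB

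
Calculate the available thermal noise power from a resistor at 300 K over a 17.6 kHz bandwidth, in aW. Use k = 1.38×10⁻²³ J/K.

P_n = kTB = 1.38×10⁻²³ × 300 × 1.76×10⁴ = 7.29×10⁻¹⁷ W = 72.9 aW

72.9 aW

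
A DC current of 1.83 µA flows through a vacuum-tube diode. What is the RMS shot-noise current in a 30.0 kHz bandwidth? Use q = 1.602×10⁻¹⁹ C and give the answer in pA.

I_n = √(2qI·B)
2qI·B = 2 × 1.602×10⁻¹⁹ × 1.83×10⁻⁶ × 3.00×10⁴ = 1.76×10⁻²⁰ A²
I_n = √(1.76×10⁻²⁰) = 1.33×10⁻¹⁰ A = 133 pA

133 pA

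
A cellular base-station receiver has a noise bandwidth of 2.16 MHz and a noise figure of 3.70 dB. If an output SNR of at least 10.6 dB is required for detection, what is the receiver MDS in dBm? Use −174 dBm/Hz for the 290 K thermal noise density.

−96.4 dBm

Sensitivity = −174 + 10 log₁₀(B) + NF + SNR_min
= −174 + 63.34 + 3.70 + 10.6
= −96.36 dBm → −96.4 dBm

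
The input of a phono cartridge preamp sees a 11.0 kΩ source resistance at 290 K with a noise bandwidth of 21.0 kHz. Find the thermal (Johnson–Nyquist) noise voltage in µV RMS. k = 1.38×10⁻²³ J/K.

V_n = √(4kTRB)
4kTRB = 4 × 1.38×10⁻²³ × 290 × 1.10×10⁴ × 2.10×10⁴ = 3.70×10⁻¹² V²
V_n = √(3.70×10⁻¹²) = 1.92×10⁻⁶ V = 1.92 µV

1.92 µV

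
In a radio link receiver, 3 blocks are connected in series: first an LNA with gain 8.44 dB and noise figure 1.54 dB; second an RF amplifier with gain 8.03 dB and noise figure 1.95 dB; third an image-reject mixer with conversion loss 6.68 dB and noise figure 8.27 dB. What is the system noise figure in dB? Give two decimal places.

2.14 dB

Convert to linear (a loss of L dB is a gain of −L dB): F_i = 10^(NF_i/10), G_i = 10^(G_i,dB/10)
  Stage 1: F_1 = 10^(1.54/10) = 1.426, G_1 = 10^(8.44/10) = 6.982
  Stage 2: F_2 = 10^(1.95/10) = 1.567, G_2 = 10^(8.03/10) = 6.353
  Stage 3: F_3 = 10^(8.27/10) = 6.714, G_3 = 10^(−6.68/10) = 0.2148
Friis cascade:
  F = 1.426 + (1.567 − 1)/6.982 + (6.714 − 1)/44.36 = 1.636
NF = 10 log₁₀(1.636) = 2.14 dB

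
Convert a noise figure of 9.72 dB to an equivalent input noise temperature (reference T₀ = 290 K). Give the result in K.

F = 10^(9.72/10) = 9.37562
T_e = (F − 1)·T₀ = (9.37562 − 1) × 290 = 2429 K

2429 K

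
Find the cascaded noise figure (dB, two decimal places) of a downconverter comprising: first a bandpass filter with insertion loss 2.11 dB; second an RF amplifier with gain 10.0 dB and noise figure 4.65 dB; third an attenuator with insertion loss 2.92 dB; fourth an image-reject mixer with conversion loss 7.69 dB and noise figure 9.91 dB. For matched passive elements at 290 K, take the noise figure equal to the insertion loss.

Convert to linear (a loss of L dB is a gain of −L dB): F_i = 10^(NF_i/10), G_i = 10^(G_i,dB/10)
  Stage 1: F_1 = 10^(2.11/10) = 1.626, G_1 = 10^(−2.11/10) = 0.6152
  Stage 2: F_2 = 10^(4.65/10) = 2.917, G_2 = 10^(10.0/10) = 10.00
  Stage 3: F_3 = 10^(2.92/10) = 1.959, G_3 = 10^(−2.92/10) = 0.5105
  Stage 4: F_4 = 10^(9.91/10) = 9.795, G_4 = 10^(−7.69/10) = 0.1702
Friis cascade:
  F = 1.626 + (2.917 − 1)/0.6152 + (1.959 − 1)/6.152 + (9.795 − 1)/3.141 = 7.699
NF = 10 log₁₀(7.699) = 8.86 dB

8.86 dB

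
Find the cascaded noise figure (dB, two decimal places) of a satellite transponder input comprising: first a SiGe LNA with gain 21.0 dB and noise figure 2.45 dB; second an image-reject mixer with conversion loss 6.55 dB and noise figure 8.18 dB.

2.56 dB

Convert to linear (a loss of L dB is a gain of −L dB): F_i = 10^(NF_i/10), G_i = 10^(G_i,dB/10)
  Stage 1: F_1 = 10^(2.45/10) = 1.758, G_1 = 10^(21.0/10) = 125.9
  Stage 2: F_2 = 10^(8.18/10) = 6.577, G_2 = 10^(−6.55/10) = 0.2213
Friis cascade:
  F = 1.758 + (6.577 − 1)/125.9 = 1.802
NF = 10 log₁₀(1.802) = 2.56 dB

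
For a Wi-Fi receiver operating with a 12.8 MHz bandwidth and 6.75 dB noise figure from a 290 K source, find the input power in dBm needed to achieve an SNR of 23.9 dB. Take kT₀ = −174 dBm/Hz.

Sensitivity = −174 + 10 log₁₀(B) + NF + SNR_min
= −174 + 71.07 + 6.75 + 23.9
= −72.28 dBm → −72.3 dBm

−72.3 dBm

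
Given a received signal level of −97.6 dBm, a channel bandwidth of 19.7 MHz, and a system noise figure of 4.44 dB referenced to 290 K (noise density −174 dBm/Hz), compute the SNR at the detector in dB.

−1.0 dB

Noise floor: N = −174 + 10 log₁₀(B) + NF
10 log₁₀(1.97×10⁷) = 72.94 dB
N = −174 + 72.94 + 4.44 = −96.62 dBm
SNR = P_sig − N = −97.6 − (−96.62) = −0.98 dB → −1.0 dB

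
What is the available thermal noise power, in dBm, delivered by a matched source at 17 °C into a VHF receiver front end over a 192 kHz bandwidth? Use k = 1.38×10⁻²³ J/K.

−121.1 dBm

T = 17 °C + 273.15 = 290.15 K
P_n = kTB = 1.38×10⁻²³ × 290.15 × 1.92×10⁵ = 7.69×10⁻¹⁶ W
In dBm: 10 log₁₀(7.69×10⁻¹⁶ / 10⁻³) = −121.1 dBm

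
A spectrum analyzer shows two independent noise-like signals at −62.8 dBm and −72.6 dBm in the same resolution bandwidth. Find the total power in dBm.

Convert to linear, add, convert back:
P₁ = 5.25×10⁻¹⁰ W, P₂ = 5.50×10⁻¹¹ W
P_tot = 5.80×10⁻¹⁰ W → 10 log₁₀(P_tot / 10⁻³) = −62.4 dBm

−62.4 dBm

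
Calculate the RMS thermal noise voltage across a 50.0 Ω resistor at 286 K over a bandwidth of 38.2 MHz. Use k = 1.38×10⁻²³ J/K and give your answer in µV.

V_n = √(4kTRB)
4kTRB = 4 × 1.38×10⁻²³ × 286 × 5.00×10¹ × 3.82×10⁷ = 3.02×10⁻¹¹ V²
V_n = √(3.02×10⁻¹¹) = 5.49×10⁻⁶ V = 5.49 µV

5.49 µV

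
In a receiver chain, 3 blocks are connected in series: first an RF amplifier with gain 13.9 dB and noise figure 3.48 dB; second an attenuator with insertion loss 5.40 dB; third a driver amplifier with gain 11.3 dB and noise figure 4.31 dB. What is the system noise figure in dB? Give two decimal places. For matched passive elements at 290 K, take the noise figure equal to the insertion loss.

4.10 dB

Convert to linear (a loss of L dB is a gain of −L dB): F_i = 10^(NF_i/10), G_i = 10^(G_i,dB/10)
  Stage 1: F_1 = 10^(3.48/10) = 2.228, G_1 = 10^(13.9/10) = 24.55
  Stage 2: F_2 = 10^(5.40/10) = 3.467, G_2 = 10^(−5.40/10) = 0.2884
  Stage 3: F_3 = 10^(4.31/10) = 2.698, G_3 = 10^(11.3/10) = 13.49
Friis cascade:
  F = 2.228 + (3.467 − 1)/24.55 + (2.698 − 1)/7.079 = 2.569
NF = 10 log₁₀(2.569) = 4.10 dB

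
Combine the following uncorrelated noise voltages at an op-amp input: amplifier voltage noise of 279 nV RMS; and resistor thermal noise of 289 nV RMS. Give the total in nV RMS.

Uncorrelated sources add in power (mean-square): V_tot = √(ΣV_i²)
V_tot = √[(2.79×10⁻⁷)² + (2.89×10⁻⁷)²] = 4.02×10⁻⁷ V = 402 nV

402 nV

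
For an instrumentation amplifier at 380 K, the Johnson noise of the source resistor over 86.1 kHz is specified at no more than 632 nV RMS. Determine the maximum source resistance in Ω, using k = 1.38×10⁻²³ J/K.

Johnson–Nyquist: V_n = √(4kTRB) ⇒ R = V_n² / (4kTB)
4kTB = 4 × 1.38×10⁻²³ × 380 × 8.61×10⁴ = 1.81×10⁻¹⁵
R = (6.32×10⁻⁷)² / 1.81×10⁻¹⁵ = 2.21×10² Ω = 221 Ω

221 Ω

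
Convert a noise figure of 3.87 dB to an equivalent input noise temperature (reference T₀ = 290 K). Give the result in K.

F = 10^(3.87/10) = 2.43781
T_e = (F − 1)·T₀ = (2.43781 − 1) × 290 = 417 K

417 K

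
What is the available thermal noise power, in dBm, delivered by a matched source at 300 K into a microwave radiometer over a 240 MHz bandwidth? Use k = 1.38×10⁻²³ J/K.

−90.0 dBm

P_n = kTB = 1.38×10⁻²³ × 300 × 2.40×10⁸ = 9.94×10⁻¹³ W
In dBm: 10 log₁₀(9.94×10⁻¹³ / 10⁻³) = −90.0 dBm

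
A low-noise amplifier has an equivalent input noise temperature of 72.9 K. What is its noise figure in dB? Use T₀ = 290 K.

0.974 dB

F = 1 + T_e/T₀ = 1 + 72.9/290 = 1.25138
NF = 10 log₁₀(1.25138) = 0.974 dB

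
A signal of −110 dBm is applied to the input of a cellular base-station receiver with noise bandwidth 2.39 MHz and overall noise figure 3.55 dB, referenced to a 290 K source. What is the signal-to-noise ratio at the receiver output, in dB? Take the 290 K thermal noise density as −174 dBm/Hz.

Noise floor: N = −174 + 10 log₁₀(B) + NF
10 log₁₀(2.39×10⁶) = 63.78 dB
N = −174 + 63.78 + 3.55 = −106.67 dBm
SNR = P_sig − N = −110 − (−106.67) = −3.33 dB → −3.3 dB

−3.3 dB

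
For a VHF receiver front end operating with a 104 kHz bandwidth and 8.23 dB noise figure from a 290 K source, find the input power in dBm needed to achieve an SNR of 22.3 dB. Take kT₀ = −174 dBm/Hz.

−93.3 dBm

Sensitivity = −174 + 10 log₁₀(B) + NF + SNR_min
= −174 + 50.17 + 8.23 + 22.3
= −93.30 dBm → −93.3 dBm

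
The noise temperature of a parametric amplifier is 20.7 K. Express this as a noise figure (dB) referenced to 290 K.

0.299 dB

F = 1 + T_e/T₀ = 1 + 20.7/290 = 1.07138
NF = 10 log₁₀(1.07138) = 0.299 dB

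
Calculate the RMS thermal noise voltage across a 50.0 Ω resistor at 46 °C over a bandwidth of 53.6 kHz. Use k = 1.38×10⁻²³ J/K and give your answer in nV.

217 nV

T = 46 °C + 273.15 = 319.15 K
V_n = √(4kTRB)
4kTRB = 4 × 1.38×10⁻²³ × 319.15 × 5.00×10¹ × 5.36×10⁴ = 4.72×10⁻¹⁴ V²
V_n = √(4.72×10⁻¹⁴) = 2.17×10⁻⁷ V = 217 nV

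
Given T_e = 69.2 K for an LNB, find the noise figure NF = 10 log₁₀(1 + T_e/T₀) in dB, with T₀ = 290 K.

0.929 dB

F = 1 + T_e/T₀ = 1 + 69.2/290 = 1.23862
NF = 10 log₁₀(1.23862) = 0.929 dB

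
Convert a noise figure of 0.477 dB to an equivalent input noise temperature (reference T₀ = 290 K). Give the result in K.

F = 10^(0.477/10) = 1.11609
T_e = (F − 1)·T₀ = (1.11609 − 1) × 290 = 33.7 K

33.7 K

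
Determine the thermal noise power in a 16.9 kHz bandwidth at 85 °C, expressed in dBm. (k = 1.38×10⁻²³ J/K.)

T = 85 °C + 273.15 = 358.15 K
P_n = kTB = 1.38×10⁻²³ × 358.15 × 1.69×10⁴ = 8.35×10⁻¹⁷ W
In dBm: 10 log₁₀(8.35×10⁻¹⁷ / 10⁻³) = −130.8 dBm

−130.8 dBm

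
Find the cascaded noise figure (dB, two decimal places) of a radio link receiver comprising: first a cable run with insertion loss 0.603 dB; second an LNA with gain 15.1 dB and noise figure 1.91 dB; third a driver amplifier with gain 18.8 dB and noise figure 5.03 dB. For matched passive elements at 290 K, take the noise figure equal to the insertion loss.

Convert to linear (a loss of L dB is a gain of −L dB): F_i = 10^(NF_i/10), G_i = 10^(G_i,dB/10)
  Stage 1: F_1 = 10^(0.603/10) = 1.149, G_1 = 10^(−0.603/10) = 0.8704
  Stage 2: F_2 = 10^(1.91/10) = 1.552, G_2 = 10^(15.1/10) = 32.36
  Stage 3: F_3 = 10^(5.03/10) = 3.184, G_3 = 10^(18.8/10) = 75.86
Friis cascade:
  F = 1.149 + (1.552 − 1)/0.8704 + (3.184 − 1)/28.16 = 1.861
NF = 10 log₁₀(1.861) = 2.70 dB

2.70 dB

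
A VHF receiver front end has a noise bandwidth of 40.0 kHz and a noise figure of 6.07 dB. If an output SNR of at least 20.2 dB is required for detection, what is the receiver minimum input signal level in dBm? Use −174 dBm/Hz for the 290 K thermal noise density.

−101.7 dBm

Sensitivity = −174 + 10 log₁₀(B) + NF + SNR_min
= −174 + 46.02 + 6.07 + 20.2
= −101.71 dBm → −101.7 dBm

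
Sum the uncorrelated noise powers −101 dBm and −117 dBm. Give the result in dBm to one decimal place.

Convert to linear, add, convert back:
P₁ = 7.94×10⁻¹⁴ W, P₂ = 2.00×10⁻¹⁵ W
P_tot = 8.14×10⁻¹⁴ W → 10 log₁₀(P_tot / 10⁻³) = −100.9 dBm

−100.9 dBm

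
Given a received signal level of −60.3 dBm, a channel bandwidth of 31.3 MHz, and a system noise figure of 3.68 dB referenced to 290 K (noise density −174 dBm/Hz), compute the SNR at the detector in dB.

Noise floor: N = −174 + 10 log₁₀(B) + NF
10 log₁₀(3.13×10⁷) = 74.96 dB
N = −174 + 74.96 + 3.68 = −95.36 dBm
SNR = P_sig − N = −60.3 − (−95.36) = 35.06 dB → 35.1 dB

35.1 dB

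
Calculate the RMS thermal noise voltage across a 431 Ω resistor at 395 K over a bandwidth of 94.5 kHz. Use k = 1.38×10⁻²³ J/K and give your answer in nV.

942 nV

V_n = √(4kTRB)
4kTRB = 4 × 1.38×10⁻²³ × 395 × 4.31×10² × 9.45×10⁴ = 8.88×10⁻¹³ V²
V_n = √(8.88×10⁻¹³) = 9.42×10⁻⁷ V = 942 nV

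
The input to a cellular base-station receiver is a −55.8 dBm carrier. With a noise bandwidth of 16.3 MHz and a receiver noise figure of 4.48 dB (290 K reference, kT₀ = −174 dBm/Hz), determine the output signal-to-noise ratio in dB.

Noise floor: N = −174 + 10 log₁₀(B) + NF
10 log₁₀(1.63×10⁷) = 72.12 dB
N = −174 + 72.12 + 4.48 = −97.40 dBm
SNR = P_sig − N = −55.8 − (−97.40) = 41.60 dB → 41.6 dB

41.6 dB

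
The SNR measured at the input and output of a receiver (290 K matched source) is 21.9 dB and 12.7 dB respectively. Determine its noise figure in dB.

NF (dB) = SNR_in(dB) − SNR_out(dB) when the source is at T₀
NF = 21.9 − 12.7 = 9.2 dB

9.2 dB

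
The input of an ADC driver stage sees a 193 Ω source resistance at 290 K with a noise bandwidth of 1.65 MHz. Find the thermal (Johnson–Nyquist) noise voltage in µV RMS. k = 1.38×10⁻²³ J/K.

V_n = √(4kTRB)
4kTRB = 4 × 1.38×10⁻²³ × 290 × 1.93×10² × 1.65×10⁶ = 5.10×10⁻¹² V²
V_n = √(5.10×10⁻¹²) = 2.26×10⁻⁶ V = 2.26 µV

2.26 µV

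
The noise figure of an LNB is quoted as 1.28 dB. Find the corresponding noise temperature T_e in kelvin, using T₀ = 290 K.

99.4 K

F = 10^(1.28/10) = 1.34276
T_e = (F − 1)·T₀ = (1.34276 − 1) × 290 = 99.4 K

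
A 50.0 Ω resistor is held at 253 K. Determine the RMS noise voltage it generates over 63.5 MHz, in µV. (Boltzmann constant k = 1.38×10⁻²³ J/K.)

6.66 µV

V_n = √(4kTRB)
4kTRB = 4 × 1.38×10⁻²³ × 253 × 5.00×10¹ × 6.35×10⁷ = 4.43×10⁻¹¹ V²
V_n = √(4.43×10⁻¹¹) = 6.66×10⁻⁶ V = 6.66 µV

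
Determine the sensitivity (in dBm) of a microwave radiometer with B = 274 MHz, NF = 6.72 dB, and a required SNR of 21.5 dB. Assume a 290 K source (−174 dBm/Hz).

Sensitivity = −174 + 10 log₁₀(B) + NF + SNR_min
= −174 + 84.38 + 6.72 + 21.5
= −61.40 dBm → −61.4 dBm

−61.4 dBm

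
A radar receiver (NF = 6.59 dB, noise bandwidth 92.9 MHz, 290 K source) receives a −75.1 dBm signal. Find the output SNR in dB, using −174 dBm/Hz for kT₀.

Noise floor: N = −174 + 10 log₁₀(B) + NF
10 log₁₀(9.29×10⁷) = 79.68 dB
N = −174 + 79.68 + 6.59 = −87.73 dBm
SNR = P_sig − N = −75.1 − (−87.73) = 12.63 dB → 12.6 dB

12.6 dB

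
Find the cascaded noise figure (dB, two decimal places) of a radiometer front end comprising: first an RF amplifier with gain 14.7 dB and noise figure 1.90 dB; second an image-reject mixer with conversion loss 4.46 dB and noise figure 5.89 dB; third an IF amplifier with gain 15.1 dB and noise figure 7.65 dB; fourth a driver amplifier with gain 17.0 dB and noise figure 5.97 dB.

3.25 dB

Convert to linear (a loss of L dB is a gain of −L dB): F_i = 10^(NF_i/10), G_i = 10^(G_i,dB/10)
  Stage 1: F_1 = 10^(1.90/10) = 1.549, G_1 = 10^(14.7/10) = 29.51
  Stage 2: F_2 = 10^(5.89/10) = 3.882, G_2 = 10^(−4.46/10) = 0.3581
  Stage 3: F_3 = 10^(7.65/10) = 5.821, G_3 = 10^(15.1/10) = 32.36
  Stage 4: F_4 = 10^(5.97/10) = 3.954, G_4 = 10^(17.0/10) = 50.12
Friis cascade:
  F = 1.549 + (3.882 − 1)/29.51 + (5.821 − 1)/10.57 + (3.954 − 1)/342.0 = 2.111
NF = 10 log₁₀(2.111) = 3.25 dB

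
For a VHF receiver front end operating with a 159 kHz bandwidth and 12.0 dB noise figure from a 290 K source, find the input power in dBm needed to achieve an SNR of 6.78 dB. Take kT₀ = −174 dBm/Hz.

Sensitivity = −174 + 10 log₁₀(B) + NF + SNR_min
= −174 + 52.01 + 12.0 + 6.78
= −103.21 dBm → −103.2 dBm

−103.2 dBm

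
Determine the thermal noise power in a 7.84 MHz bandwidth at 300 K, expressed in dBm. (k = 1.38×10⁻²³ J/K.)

P_n = kTB = 1.38×10⁻²³ × 300 × 7.84×10⁶ = 3.25×10⁻¹⁴ W
In dBm: 10 log₁₀(3.25×10⁻¹⁴ / 10⁻³) = −104.9 dBm

−104.9 dBm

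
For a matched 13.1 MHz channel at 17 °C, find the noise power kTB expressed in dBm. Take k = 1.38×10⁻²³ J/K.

T = 17 °C + 273.15 = 290.15 K
P_n = kTB = 1.38×10⁻²³ × 290.15 × 1.31×10⁷ = 5.25×10⁻¹⁴ W
In dBm: 10 log₁₀(5.25×10⁻¹⁴ / 10⁻³) = −102.8 dBm

−102.8 dBm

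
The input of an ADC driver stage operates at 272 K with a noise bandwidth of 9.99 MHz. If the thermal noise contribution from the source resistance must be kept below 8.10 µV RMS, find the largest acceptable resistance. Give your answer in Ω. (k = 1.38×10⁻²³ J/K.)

437 Ω

Johnson–Nyquist: V_n = √(4kTRB) ⇒ R = V_n² / (4kTB)
4kTB = 4 × 1.38×10⁻²³ × 272 × 9.99×10⁶ = 1.50×10⁻¹³
R = (8.10×10⁻⁶)² / 1.50×10⁻¹³ = 4.37×10² Ω = 437 Ω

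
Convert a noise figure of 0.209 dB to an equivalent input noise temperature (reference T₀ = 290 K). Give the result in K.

14.3 K

F = 10^(0.209/10) = 1.0493
T_e = (F − 1)·T₀ = (1.0493 − 1) × 290 = 14.3 K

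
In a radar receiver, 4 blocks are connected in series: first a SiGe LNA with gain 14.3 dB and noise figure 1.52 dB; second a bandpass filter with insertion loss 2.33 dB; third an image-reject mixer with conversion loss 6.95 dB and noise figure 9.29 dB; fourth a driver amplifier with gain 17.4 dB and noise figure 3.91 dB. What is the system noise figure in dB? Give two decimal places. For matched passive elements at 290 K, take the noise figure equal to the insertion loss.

Convert to linear (a loss of L dB is a gain of −L dB): F_i = 10^(NF_i/10), G_i = 10^(G_i,dB/10)
  Stage 1: F_1 = 10^(1.52/10) = 1.419, G_1 = 10^(14.3/10) = 26.92
  Stage 2: F_2 = 10^(2.33/10) = 1.710, G_2 = 10^(−2.33/10) = 0.5848
  Stage 3: F_3 = 10^(9.29/10) = 8.492, G_3 = 10^(−6.95/10) = 0.2018
  Stage 4: F_4 = 10^(3.91/10) = 2.460, G_4 = 10^(17.4/10) = 54.95
Friis cascade:
  F = 1.419 + (1.710 − 1)/26.92 + (8.492 − 1)/15.74 + (2.460 − 1)/3.177 = 2.381
NF = 10 log₁₀(2.381) = 3.77 dB

3.77 dB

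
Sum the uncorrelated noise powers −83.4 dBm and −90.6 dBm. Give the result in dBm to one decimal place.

−82.6 dBm

Convert to linear, add, convert back:
P₁ = 4.57×10⁻¹² W, P₂ = 8.71×10⁻¹³ W
P_tot = 5.44×10⁻¹² W → 10 log₁₀(P_tot / 10⁻³) = −82.6 dBm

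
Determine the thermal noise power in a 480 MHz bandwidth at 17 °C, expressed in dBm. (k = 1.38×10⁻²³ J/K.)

T = 17 °C + 273.15 = 290.15 K
P_n = kTB = 1.38×10⁻²³ × 290.15 × 4.80×10⁸ = 1.92×10⁻¹² W
In dBm: 10 log₁₀(1.92×10⁻¹² / 10⁻³) = −87.2 dBm

−87.2 dBm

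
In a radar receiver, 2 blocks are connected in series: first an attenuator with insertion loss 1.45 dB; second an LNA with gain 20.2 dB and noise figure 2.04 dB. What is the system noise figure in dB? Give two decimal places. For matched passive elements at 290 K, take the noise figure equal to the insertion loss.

3.49 dB

Convert to linear (a loss of L dB is a gain of −L dB): F_i = 10^(NF_i/10), G_i = 10^(G_i,dB/10)
  Stage 1: F_1 = 10^(1.45/10) = 1.396, G_1 = 10^(−1.45/10) = 0.7161
  Stage 2: F_2 = 10^(2.04/10) = 1.600, G_2 = 10^(20.2/10) = 104.7
Friis cascade:
  F = 1.396 + (1.600 − 1)/0.7161 = 2.234
NF = 10 log₁₀(2.234) = 3.49 dB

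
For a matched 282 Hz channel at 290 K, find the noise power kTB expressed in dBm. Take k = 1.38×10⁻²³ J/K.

−149.5 dBm

P_n = kTB = 1.38×10⁻²³ × 290 × 2.82×10² = 1.13×10⁻¹⁸ W
In dBm: 10 log₁₀(1.13×10⁻¹⁸ / 10⁻³) = −149.5 dBm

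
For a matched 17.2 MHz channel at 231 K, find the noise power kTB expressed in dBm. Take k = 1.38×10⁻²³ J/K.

P_n = kTB = 1.38×10⁻²³ × 231 × 1.72×10⁷ = 5.48×10⁻¹⁴ W
In dBm: 10 log₁₀(5.48×10⁻¹⁴ / 10⁻³) = −102.6 dBm

−102.6 dBm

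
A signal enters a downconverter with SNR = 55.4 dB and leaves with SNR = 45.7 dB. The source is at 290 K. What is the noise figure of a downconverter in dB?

9.7 dB

NF (dB) = SNR_in(dB) − SNR_out(dB) when the source is at T₀
NF = 55.4 − 45.7 = 9.7 dB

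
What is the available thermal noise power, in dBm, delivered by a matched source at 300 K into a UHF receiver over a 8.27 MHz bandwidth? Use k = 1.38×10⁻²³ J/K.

−104.7 dBm

P_n = kTB = 1.38×10⁻²³ × 300 × 8.27×10⁶ = 3.42×10⁻¹⁴ W
In dBm: 10 log₁₀(3.42×10⁻¹⁴ / 10⁻³) = −104.7 dBm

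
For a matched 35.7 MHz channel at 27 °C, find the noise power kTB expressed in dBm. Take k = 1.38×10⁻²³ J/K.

−98.3 dBm

T = 27 °C + 273.15 = 300.15 K
P_n = kTB = 1.38×10⁻²³ × 300.15 × 3.57×10⁷ = 1.48×10⁻¹³ W
In dBm: 10 log₁₀(1.48×10⁻¹³ / 10⁻³) = −98.3 dBm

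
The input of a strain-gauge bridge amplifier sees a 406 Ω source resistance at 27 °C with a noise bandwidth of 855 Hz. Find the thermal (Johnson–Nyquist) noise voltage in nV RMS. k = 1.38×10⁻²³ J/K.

T = 27 °C + 273.15 = 300.15 K
V_n = √(4kTRB)
4kTRB = 4 × 1.38×10⁻²³ × 300.15 × 4.06×10² × 8.55×10² = 5.75×10⁻¹⁵ V²
V_n = √(5.75×10⁻¹⁵) = 7.58×10⁻⁸ V = 75.8 nV

75.8 nV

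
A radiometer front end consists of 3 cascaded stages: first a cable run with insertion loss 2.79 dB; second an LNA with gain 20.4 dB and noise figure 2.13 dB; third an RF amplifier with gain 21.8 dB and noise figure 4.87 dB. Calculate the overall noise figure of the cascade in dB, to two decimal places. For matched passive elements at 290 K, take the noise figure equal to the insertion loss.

Convert to linear (a loss of L dB is a gain of −L dB): F_i = 10^(NF_i/10), G_i = 10^(G_i,dB/10)
  Stage 1: F_1 = 10^(2.79/10) = 1.901, G_1 = 10^(−2.79/10) = 0.5260
  Stage 2: F_2 = 10^(2.13/10) = 1.633, G_2 = 10^(20.4/10) = 109.6
  Stage 3: F_3 = 10^(4.87/10) = 3.069, G_3 = 10^(21.8/10) = 151.4
Friis cascade:
  F = 1.901 + (1.633 − 1)/0.5260 + (3.069 − 1)/57.68 = 3.140
NF = 10 log₁₀(3.140) = 4.97 dB

4.97 dB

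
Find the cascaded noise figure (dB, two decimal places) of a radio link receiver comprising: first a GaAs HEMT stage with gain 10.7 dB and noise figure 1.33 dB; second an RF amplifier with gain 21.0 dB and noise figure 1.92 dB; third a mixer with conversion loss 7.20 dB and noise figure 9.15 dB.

Convert to linear (a loss of L dB is a gain of −L dB): F_i = 10^(NF_i/10), G_i = 10^(G_i,dB/10)
  Stage 1: F_1 = 10^(1.33/10) = 1.358, G_1 = 10^(10.7/10) = 11.75
  Stage 2: F_2 = 10^(1.92/10) = 1.556, G_2 = 10^(21.0/10) = 125.9
  Stage 3: F_3 = 10^(9.15/10) = 8.222, G_3 = 10^(−7.20/10) = 0.1905
Friis cascade:
  F = 1.358 + (1.556 − 1)/11.75 + (8.222 − 1)/1479 = 1.411
NF = 10 log₁₀(1.411) = 1.49 dB

1.49 dB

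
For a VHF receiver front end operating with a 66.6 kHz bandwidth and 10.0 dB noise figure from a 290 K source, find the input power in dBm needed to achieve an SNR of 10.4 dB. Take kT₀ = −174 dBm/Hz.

−105.4 dBm

Sensitivity = −174 + 10 log₁₀(B) + NF + SNR_min
= −174 + 48.23 + 10.0 + 10.4
= −105.37 dBm → −105.4 dBm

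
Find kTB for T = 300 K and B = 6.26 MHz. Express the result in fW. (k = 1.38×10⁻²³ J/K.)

P_n = kTB = 1.38×10⁻²³ × 300 × 6.26×10⁶ = 2.59×10⁻¹⁴ W = 25.9 fW

25.9 fW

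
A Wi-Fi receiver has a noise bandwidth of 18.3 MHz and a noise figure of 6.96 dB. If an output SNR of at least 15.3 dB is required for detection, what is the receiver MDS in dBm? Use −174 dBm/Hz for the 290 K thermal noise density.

−79.1 dBm

Sensitivity = −174 + 10 log₁₀(B) + NF + SNR_min
= −174 + 72.62 + 6.96 + 15.3
= −79.12 dBm → −79.1 dBm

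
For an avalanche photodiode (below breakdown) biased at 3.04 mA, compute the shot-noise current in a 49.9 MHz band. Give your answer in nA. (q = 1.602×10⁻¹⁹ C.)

220 nA

I_n = √(2qI·B)
2qI·B = 2 × 1.602×10⁻¹⁹ × 3.04×10⁻³ × 4.99×10⁷ = 4.86×10⁻¹⁴ A²
I_n = √(4.86×10⁻¹⁴) = 2.20×10⁻⁷ A = 220 nA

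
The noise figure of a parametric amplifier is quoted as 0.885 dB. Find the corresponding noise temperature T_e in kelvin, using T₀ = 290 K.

F = 10^(0.885/10) = 1.22603
T_e = (F − 1)·T₀ = (1.22603 − 1) × 290 = 65.5 K

65.5 K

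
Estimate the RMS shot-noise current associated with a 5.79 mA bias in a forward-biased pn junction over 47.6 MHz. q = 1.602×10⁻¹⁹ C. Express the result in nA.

297 nA

I_n = √(2qI·B)
2qI·B = 2 × 1.602×10⁻¹⁹ × 5.79×10⁻³ × 4.76×10⁷ = 8.83×10⁻¹⁴ A²
I_n = √(8.83×10⁻¹⁴) = 2.97×10⁻⁷ A = 297 nA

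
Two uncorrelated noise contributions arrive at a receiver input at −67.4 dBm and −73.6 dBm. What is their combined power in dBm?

Convert to linear, add, convert back:
P₁ = 1.82×10⁻¹⁰ W, P₂ = 4.37×10⁻¹¹ W
P_tot = 2.26×10⁻¹⁰ W → 10 log₁₀(P_tot / 10⁻³) = −66.5 dBm

−66.5 dBm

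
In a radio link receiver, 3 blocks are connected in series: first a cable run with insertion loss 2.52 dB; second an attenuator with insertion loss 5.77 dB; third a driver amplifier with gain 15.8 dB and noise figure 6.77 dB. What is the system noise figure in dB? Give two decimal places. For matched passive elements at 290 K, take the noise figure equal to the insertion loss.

Convert to linear (a loss of L dB is a gain of −L dB): F_i = 10^(NF_i/10), G_i = 10^(G_i,dB/10)
  Stage 1: F_1 = 10^(2.52/10) = 1.786, G_1 = 10^(−2.52/10) = 0.5598
  Stage 2: F_2 = 10^(5.77/10) = 3.776, G_2 = 10^(−5.77/10) = 0.2649
  Stage 3: F_3 = 10^(6.77/10) = 4.753, G_3 = 10^(15.8/10) = 38.02
Friis cascade:
  F = 1.786 + (3.776 − 1)/0.5598 + (4.753 − 1)/0.1483 = 32.06
NF = 10 log₁₀(32.06) = 15.06 dB

15.06 dB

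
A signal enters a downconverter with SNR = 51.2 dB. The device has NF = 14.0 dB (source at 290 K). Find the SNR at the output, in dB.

By definition F = SNR_in/SNR_out, so in dB: SNR_out = SNR_in − NF
SNR_out = 51.2 − 14.0 = 37.2 dB

37.2 dB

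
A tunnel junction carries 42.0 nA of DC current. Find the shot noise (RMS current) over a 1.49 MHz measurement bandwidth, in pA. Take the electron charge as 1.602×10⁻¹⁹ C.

142 pA

I_n = √(2qI·B)
2qI·B = 2 × 1.602×10⁻¹⁹ × 4.20×10⁻⁸ × 1.49×10⁶ = 2.01×10⁻²⁰ A²
I_n = √(2.01×10⁻²⁰) = 1.42×10⁻¹⁰ A = 142 pA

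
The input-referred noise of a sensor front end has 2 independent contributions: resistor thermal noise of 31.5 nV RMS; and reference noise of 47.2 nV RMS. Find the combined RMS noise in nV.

56.7 nV

Uncorrelated sources add in power (mean-square): V_tot = √(ΣV_i²)
V_tot = √[(3.15×10⁻⁸)² + (4.72×10⁻⁸)²] = 5.67×10⁻⁸ V = 56.7 nV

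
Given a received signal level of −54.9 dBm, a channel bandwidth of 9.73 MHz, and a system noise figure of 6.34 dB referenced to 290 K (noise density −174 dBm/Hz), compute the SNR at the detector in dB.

Noise floor: N = −174 + 10 log₁₀(B) + NF
10 log₁₀(9.73×10⁶) = 69.88 dB
N = −174 + 69.88 + 6.34 = −97.78 dBm
SNR = P_sig − N = −54.9 − (−97.78) = 42.88 dB → 42.9 dB

42.9 dB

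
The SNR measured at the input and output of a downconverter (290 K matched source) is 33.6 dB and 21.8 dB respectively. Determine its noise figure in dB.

11.8 dB

NF (dB) = SNR_in(dB) − SNR_out(dB) when the source is at T₀
NF = 33.6 − 21.8 = 11.8 dB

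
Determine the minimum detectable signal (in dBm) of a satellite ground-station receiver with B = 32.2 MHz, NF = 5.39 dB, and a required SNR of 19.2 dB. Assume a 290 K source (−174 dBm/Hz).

−74.3 dBm

Sensitivity = −174 + 10 log₁₀(B) + NF + SNR_min
= −174 + 75.08 + 5.39 + 19.2
= −74.33 dBm → −74.3 dBm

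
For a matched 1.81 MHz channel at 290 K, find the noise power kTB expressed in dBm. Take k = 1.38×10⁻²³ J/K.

P_n = kTB = 1.38×10⁻²³ × 290 × 1.81×10⁶ = 7.24×10⁻¹⁵ W
In dBm: 10 log₁₀(7.24×10⁻¹⁵ / 10⁻³) = −111.4 dBm

−111.4 dBm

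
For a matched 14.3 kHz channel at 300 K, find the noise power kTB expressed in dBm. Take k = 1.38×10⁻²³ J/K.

P_n = kTB = 1.38×10⁻²³ × 300 × 1.43×10⁴ = 5.92×10⁻¹⁷ W
In dBm: 10 log₁₀(5.92×10⁻¹⁷ / 10⁻³) = −132.3 dBm

−132.3 dBm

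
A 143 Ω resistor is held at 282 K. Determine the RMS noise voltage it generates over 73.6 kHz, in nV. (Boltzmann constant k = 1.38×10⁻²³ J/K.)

405 nV

V_n = √(4kTRB)
4kTRB = 4 × 1.38×10⁻²³ × 282 × 1.43×10² × 7.36×10⁴ = 1.64×10⁻¹³ V²
V_n = √(1.64×10⁻¹³) = 4.05×10⁻⁷ V = 405 nV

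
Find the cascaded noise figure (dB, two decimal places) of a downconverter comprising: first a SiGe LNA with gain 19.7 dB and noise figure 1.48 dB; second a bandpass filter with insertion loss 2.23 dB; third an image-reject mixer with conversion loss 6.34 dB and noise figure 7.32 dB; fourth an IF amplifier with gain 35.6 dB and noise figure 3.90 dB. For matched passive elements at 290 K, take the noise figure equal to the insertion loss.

2.05 dB

Convert to linear (a loss of L dB is a gain of −L dB): F_i = 10^(NF_i/10), G_i = 10^(G_i,dB/10)
  Stage 1: F_1 = 10^(1.48/10) = 1.406, G_1 = 10^(19.7/10) = 93.33
  Stage 2: F_2 = 10^(2.23/10) = 1.671, G_2 = 10^(−2.23/10) = 0.5984
  Stage 3: F_3 = 10^(7.32/10) = 5.395, G_3 = 10^(−6.34/10) = 0.2323
  Stage 4: F_4 = 10^(3.90/10) = 2.455, G_4 = 10^(35.6/10) = 3631
Friis cascade:
  F = 1.406 + (1.671 − 1)/93.33 + (5.395 − 1)/55.85 + (2.455 − 1)/12.97 = 1.604
NF = 10 log₁₀(1.604) = 2.05 dB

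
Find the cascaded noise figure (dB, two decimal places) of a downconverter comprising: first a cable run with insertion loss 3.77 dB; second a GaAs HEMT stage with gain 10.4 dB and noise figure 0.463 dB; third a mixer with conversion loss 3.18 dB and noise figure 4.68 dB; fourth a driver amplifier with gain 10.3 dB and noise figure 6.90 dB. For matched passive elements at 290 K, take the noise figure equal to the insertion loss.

Convert to linear (a loss of L dB is a gain of −L dB): F_i = 10^(NF_i/10), G_i = 10^(G_i,dB/10)
  Stage 1: F_1 = 10^(3.77/10) = 2.382, G_1 = 10^(−3.77/10) = 0.4198
  Stage 2: F_2 = 10^(0.463/10) = 1.112, G_2 = 10^(10.4/10) = 10.96
  Stage 3: F_3 = 10^(4.68/10) = 2.938, G_3 = 10^(−3.18/10) = 0.4808
  Stage 4: F_4 = 10^(6.90/10) = 4.898, G_4 = 10^(10.3/10) = 10.72
Friis cascade:
  F = 2.382 + (1.112 − 1)/0.4198 + (2.938 − 1)/4.603 + (4.898 − 1)/2.213 = 4.833
NF = 10 log₁₀(4.833) = 6.84 dB

6.84 dB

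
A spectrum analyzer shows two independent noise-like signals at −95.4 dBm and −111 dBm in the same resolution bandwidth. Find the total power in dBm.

−95.3 dBm

Convert to linear, add, convert back:
P₁ = 2.88×10⁻¹³ W, P₂ = 7.94×10⁻¹⁵ W
P_tot = 2.96×10⁻¹³ W → 10 log₁₀(P_tot / 10⁻³) = −95.3 dBm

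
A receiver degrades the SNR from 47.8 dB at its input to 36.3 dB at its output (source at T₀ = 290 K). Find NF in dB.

11.5 dB

NF (dB) = SNR_in(dB) − SNR_out(dB) when the source is at T₀
NF = 47.8 − 36.3 = 11.5 dB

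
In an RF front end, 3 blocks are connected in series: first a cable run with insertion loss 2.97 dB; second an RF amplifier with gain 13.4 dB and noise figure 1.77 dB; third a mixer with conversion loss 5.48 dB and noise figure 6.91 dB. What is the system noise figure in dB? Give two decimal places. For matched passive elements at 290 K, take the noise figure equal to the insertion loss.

5.23 dB

Convert to linear (a loss of L dB is a gain of −L dB): F_i = 10^(NF_i/10), G_i = 10^(G_i,dB/10)
  Stage 1: F_1 = 10^(2.97/10) = 1.982, G_1 = 10^(−2.97/10) = 0.5047
  Stage 2: F_2 = 10^(1.77/10) = 1.503, G_2 = 10^(13.4/10) = 21.88
  Stage 3: F_3 = 10^(6.91/10) = 4.909, G_3 = 10^(−5.48/10) = 0.2831
Friis cascade:
  F = 1.982 + (1.503 − 1)/0.5047 + (4.909 − 1)/11.04 = 3.333
NF = 10 log₁₀(3.333) = 5.23 dB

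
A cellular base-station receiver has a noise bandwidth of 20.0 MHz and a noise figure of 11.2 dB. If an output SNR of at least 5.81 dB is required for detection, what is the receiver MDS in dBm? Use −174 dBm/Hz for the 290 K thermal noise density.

Sensitivity = −174 + 10 log₁₀(B) + NF + SNR_min
= −174 + 73.01 + 11.2 + 5.81
= −83.98 dBm → −84.0 dBm

−84.0 dBm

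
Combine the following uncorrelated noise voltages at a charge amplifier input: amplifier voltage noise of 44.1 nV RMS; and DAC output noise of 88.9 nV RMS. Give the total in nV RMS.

99.2 nV

Uncorrelated sources add in power (mean-square): V_tot = √(ΣV_i²)
V_tot = √[(4.41×10⁻⁸)² + (8.89×10⁻⁸)²] = 9.92×10⁻⁸ V = 99.2 nV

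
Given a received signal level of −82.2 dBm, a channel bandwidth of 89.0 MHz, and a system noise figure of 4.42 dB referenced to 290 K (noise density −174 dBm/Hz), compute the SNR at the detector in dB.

Noise floor: N = −174 + 10 log₁₀(B) + NF
10 log₁₀(8.90×10⁷) = 79.49 dB
N = −174 + 79.49 + 4.42 = −90.09 dBm
SNR = P_sig − N = −82.2 − (−90.09) = 7.89 dB → 7.9 dB

7.9 dB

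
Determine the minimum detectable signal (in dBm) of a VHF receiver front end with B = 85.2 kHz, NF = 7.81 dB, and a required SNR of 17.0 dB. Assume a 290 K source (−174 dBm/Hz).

Sensitivity = −174 + 10 log₁₀(B) + NF + SNR_min
= −174 + 49.3 + 7.81 + 17.0
= −99.89 dBm → −99.9 dBm

−99.9 dBm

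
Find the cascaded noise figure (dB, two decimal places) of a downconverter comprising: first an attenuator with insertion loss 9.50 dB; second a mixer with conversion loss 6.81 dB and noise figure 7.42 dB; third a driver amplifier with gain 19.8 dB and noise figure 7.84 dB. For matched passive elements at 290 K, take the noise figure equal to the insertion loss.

Convert to linear (a loss of L dB is a gain of −L dB): F_i = 10^(NF_i/10), G_i = 10^(G_i,dB/10)
  Stage 1: F_1 = 10^(9.50/10) = 8.913, G_1 = 10^(−9.50/10) = 0.1122
  Stage 2: F_2 = 10^(7.42/10) = 5.521, G_2 = 10^(−6.81/10) = 0.2084
  Stage 3: F_3 = 10^(7.84/10) = 6.081, G_3 = 10^(19.8/10) = 95.50
Friis cascade:
  F = 8.913 + (5.521 − 1)/0.1122 + (6.081 − 1)/0.02339 = 266.5
NF = 10 log₁₀(266.5) = 24.26 dB

24.26 dB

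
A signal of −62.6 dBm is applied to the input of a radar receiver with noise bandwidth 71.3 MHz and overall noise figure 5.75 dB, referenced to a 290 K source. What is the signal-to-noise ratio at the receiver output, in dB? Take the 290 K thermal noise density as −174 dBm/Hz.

27.1 dB

Noise floor: N = −174 + 10 log₁₀(B) + NF
10 log₁₀(7.13×10⁷) = 78.53 dB
N = −174 + 78.53 + 5.75 = −89.72 dBm
SNR = P_sig − N = −62.6 − (−89.72) = 27.12 dB → 27.1 dB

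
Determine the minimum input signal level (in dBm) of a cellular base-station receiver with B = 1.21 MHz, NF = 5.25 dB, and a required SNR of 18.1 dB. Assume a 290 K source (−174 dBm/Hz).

−89.8 dBm

Sensitivity = −174 + 10 log₁₀(B) + NF + SNR_min
= −174 + 60.83 + 5.25 + 18.1
= −89.82 dBm → −89.8 dBm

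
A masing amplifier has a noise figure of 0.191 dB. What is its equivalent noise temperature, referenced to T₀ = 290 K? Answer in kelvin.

F = 10^(0.191/10) = 1.04496
T_e = (F − 1)·T₀ = (1.04496 − 1) × 290 = 13.0 K

13.0 K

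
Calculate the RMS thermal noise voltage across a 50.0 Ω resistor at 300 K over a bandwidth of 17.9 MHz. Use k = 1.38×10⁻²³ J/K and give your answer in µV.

V_n = √(4kTRB)
4kTRB = 4 × 1.38×10⁻²³ × 300 × 5.00×10¹ × 1.79×10⁷ = 1.48×10⁻¹¹ V²
V_n = √(1.48×10⁻¹¹) = 3.85×10⁻⁶ V = 3.85 µV

3.85 µV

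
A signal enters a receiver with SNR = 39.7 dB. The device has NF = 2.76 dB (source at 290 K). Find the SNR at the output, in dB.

36.94 dB

By definition F = SNR_in/SNR_out, so in dB: SNR_out = SNR_in − NF
SNR_out = 39.7 − 2.76 = 36.94 dB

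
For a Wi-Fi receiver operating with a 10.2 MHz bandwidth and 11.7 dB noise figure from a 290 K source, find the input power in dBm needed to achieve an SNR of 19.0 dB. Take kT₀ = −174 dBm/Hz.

Sensitivity = −174 + 10 log₁₀(B) + NF + SNR_min
= −174 + 70.09 + 11.7 + 19.0
= −73.21 dBm → −73.2 dBm

−73.2 dBm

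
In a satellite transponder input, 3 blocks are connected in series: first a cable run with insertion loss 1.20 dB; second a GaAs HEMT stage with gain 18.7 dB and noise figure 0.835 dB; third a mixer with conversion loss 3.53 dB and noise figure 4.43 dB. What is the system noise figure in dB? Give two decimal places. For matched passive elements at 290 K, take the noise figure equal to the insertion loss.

2.12 dB

Convert to linear (a loss of L dB is a gain of −L dB): F_i = 10^(NF_i/10), G_i = 10^(G_i,dB/10)
  Stage 1: F_1 = 10^(1.20/10) = 1.318, G_1 = 10^(−1.20/10) = 0.7586
  Stage 2: F_2 = 10^(0.835/10) = 1.212, G_2 = 10^(18.7/10) = 74.13
  Stage 3: F_3 = 10^(4.43/10) = 2.773, G_3 = 10^(−3.53/10) = 0.4436
Friis cascade:
  F = 1.318 + (1.212 − 1)/0.7586 + (2.773 − 1)/56.23 = 1.629
NF = 10 log₁₀(1.629) = 2.12 dB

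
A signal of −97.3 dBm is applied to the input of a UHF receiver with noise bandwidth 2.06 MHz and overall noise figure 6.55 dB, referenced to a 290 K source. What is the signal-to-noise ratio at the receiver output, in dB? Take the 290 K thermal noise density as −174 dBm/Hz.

Noise floor: N = −174 + 10 log₁₀(B) + NF
10 log₁₀(2.06×10⁶) = 63.14 dB
N = −174 + 63.14 + 6.55 = −104.31 dBm
SNR = P_sig − N = −97.3 − (−104.31) = 7.01 dB → 7.0 dB

7.0 dB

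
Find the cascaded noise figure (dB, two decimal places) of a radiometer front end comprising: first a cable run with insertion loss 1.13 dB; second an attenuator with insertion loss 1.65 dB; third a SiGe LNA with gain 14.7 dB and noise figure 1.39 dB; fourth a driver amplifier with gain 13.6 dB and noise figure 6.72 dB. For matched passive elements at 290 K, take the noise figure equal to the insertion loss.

4.55 dB

Convert to linear (a loss of L dB is a gain of −L dB): F_i = 10^(NF_i/10), G_i = 10^(G_i,dB/10)
  Stage 1: F_1 = 10^(1.13/10) = 1.297, G_1 = 10^(−1.13/10) = 0.7709
  Stage 2: F_2 = 10^(1.65/10) = 1.462, G_2 = 10^(−1.65/10) = 0.6839
  Stage 3: F_3 = 10^(1.39/10) = 1.377, G_3 = 10^(14.7/10) = 29.51
  Stage 4: F_4 = 10^(6.72/10) = 4.699, G_4 = 10^(13.6/10) = 22.91
Friis cascade:
  F = 1.297 + (1.462 − 1)/0.7709 + (1.377 − 1)/0.5272 + (4.699 − 1)/15.56 = 2.850
NF = 10 log₁₀(2.850) = 4.55 dB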